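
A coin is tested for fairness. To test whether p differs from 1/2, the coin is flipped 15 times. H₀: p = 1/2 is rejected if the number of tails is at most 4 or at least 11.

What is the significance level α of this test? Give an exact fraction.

1941/16384

The significance level is the null-hypothesis probability of the rejection region {≤4} ∪ {≥11}.
The two tails are symmetric, so α = 2·(1 + 15 + 105 + 455 + 1365)/2^15 = 3882/32768 = 1941/16384.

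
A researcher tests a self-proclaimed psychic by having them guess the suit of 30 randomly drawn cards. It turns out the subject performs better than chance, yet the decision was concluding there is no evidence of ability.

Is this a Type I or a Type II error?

The null hypothesis here is that the subject is guessing at random (p = 1/4).
'Concluding there is no evidence of ability' corresponds to failing to reject H₀.
H₀ was not rejected but H₀ is false — a Type II error (false negative).

Type II error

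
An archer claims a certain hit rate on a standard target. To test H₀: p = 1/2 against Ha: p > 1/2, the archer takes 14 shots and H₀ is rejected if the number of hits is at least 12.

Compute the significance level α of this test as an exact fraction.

α = P(reject H₀ | H₀ true) = P(K ≥ 12 | p = 1/2), with K ~ Binomial(14, 1/2).
That's C(14,12) + C(14,13) + C(14,14) over 2^14, i.e. (91 + 14 + 1)/16384 = 106/16384 = 53/8192.

53/8192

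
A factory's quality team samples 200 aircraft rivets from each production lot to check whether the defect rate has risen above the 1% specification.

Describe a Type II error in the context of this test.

A Type II error would mean concluding that the lot's defect rate is 1% (within specification) (or at least failing to establish that the lot's defect rate exceeds 1%) when in fact the lot's defect rate exceeds 1%.

With the conventional null hypothesis that the lot's defect rate is 1% (within specification):
A Type II error is failing to reject H₀ when H₀ is false.
Here that means accepting the lot and shipping it when actually the lot's defect rate exceeds 1%.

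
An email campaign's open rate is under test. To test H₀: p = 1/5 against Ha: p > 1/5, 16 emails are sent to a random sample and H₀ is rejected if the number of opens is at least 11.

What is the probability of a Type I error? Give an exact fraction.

4976577/152587890625

α = P(reject H₀ | H₀ true) = P(X ≥ 11 | p = 1/5), with X ~ Binomial(16, 1/5).
Summing C(16,j)(1/5)^j(4/5)^{16−j} for j = 11,…,16 gives 4976577/152587890625.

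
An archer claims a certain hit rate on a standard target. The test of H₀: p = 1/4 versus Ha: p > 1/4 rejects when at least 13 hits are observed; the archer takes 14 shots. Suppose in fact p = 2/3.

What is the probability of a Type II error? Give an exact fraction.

A Type II error is failing to reject when Ha holds: with p = 2/3, β = P(X ≤ 12).
Equivalently, β = 1 − P(X ≥ 13) = 4651897/4782969.

4651897/4782969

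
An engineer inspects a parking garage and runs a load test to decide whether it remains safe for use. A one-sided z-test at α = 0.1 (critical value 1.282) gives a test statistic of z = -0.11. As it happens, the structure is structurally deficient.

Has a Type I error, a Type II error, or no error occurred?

Type II error

The conventional null hypothesis is that the structure meets the required load capacity (safe).
Since z = -0.11 ≤ z* = 1.282, H₀ is not rejected.
H₀ is false (actually the structure is structurally deficient).
Failing to reject a false H₀ is a Type II error.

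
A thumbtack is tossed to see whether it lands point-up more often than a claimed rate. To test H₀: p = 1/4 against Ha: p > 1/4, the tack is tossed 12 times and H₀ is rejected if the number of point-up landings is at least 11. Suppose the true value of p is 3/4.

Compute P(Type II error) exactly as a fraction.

β = P(fail to reject H₀ | Ha true) = P(K ≤ 10 | p = 3/4), K ~ Binomial(12, 3/4).
Equivalently, β = 1 − P(K ≥ 11) = 14120011/16777216.

14120011/16777216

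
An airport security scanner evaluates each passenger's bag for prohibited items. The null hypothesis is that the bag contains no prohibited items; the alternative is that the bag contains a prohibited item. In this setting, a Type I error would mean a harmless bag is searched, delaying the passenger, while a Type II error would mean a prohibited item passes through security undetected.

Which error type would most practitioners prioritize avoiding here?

The Type II consequence (a prohibited item passes through security undetected) is more severe than the Type I consequence (a harmless bag is searched, delaying the passenger).

Type II error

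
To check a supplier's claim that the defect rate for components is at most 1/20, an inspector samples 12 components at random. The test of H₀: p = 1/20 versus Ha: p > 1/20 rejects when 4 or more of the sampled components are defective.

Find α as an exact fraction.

α = P(reject H₀ | H₀ true) = P(X ≥ 4 | p = 1/20), X ~ Binomial(12, 1/20).
Computing the lower-tail complement: 1 − 817367938474207/819200000000000 = 1832061525793/819200000000000.

1832061525793/819200000000000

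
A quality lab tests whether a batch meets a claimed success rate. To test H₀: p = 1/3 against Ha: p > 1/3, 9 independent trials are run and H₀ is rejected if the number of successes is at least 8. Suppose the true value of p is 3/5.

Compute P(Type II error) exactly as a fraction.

1815344/1953125

β = P(fail to reject H₀ | Ha true) = P(S ≤ 7 | p = 3/5), S ~ Binomial(9, 3/5).
Equivalently, β = 1 − P(S ≥ 8) = 1815344/1953125.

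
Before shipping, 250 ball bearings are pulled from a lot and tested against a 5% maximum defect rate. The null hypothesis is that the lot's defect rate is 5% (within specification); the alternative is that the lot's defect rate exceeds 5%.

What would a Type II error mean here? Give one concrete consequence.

A Type II error is failing to reject H₀ when H₀ is false.
Here that means accepting the lot and shipping it when actually the lot's defect rate exceeds 5%.

A Type II error would mean concluding that the lot's defect rate is 5% (within specification) (or at least failing to establish that the lot's defect rate exceeds 5%) when in fact the lot's defect rate exceeds 5%. Consequence: defective units reach the field, triggering recalls or failures.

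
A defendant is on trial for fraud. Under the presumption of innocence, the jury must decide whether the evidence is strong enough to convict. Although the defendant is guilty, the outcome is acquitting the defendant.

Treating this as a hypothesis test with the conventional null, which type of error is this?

Type II error

The null hypothesis here is that the defendant is innocent.
'Acquitting the defendant' corresponds to failing to reject H₀.
H₀ was not rejected but H₀ is false — a Type II error (false negative).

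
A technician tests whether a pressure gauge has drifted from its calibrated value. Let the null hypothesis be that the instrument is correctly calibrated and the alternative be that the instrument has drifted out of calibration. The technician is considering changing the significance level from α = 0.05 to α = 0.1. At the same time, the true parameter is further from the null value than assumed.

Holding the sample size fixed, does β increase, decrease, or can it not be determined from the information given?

It decreases.

Relaxing α lowers the evidence threshold; under Ha, outcomes that previously fell short now trigger rejection. The further the true parameter sits from the null value, the more of the Ha sampling distribution falls in the rejection region. Both changes push β in the same direction.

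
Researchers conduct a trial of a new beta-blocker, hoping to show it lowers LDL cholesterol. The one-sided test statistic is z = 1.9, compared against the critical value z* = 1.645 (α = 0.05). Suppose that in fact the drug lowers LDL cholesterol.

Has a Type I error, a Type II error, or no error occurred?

No error (correct decision).

The conventional null hypothesis is that the drug has no effect on LDL cholesterol.
Since z = 1.9 > z* = 1.645, H₀ is rejected.
H₀ is false (actually the drug lowers LDL cholesterol).
The decision matches the true state — no error.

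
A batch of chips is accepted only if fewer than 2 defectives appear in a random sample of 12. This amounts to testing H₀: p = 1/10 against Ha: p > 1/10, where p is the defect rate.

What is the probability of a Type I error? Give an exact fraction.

Under H₀, X ~ Binomial(12, 1/10); the Type I error rate is P(X ≥ 2).
Via the complement, α = 1 − Σ_{j=0}^{1} C(12,j)(1/10)^j(9/10)^{12-j} = 340997748211/1000000000000.

340997748211/1000000000000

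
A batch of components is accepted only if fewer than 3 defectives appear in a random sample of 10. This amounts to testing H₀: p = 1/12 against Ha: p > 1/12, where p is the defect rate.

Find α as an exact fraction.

α = P(reject H₀ | H₀ true) = P(X ≥ 3 | p = 1/12), X ~ Binomial(10, 1/12).
Via the complement, α = 1 − Σ_{j=0}^{2} C(10,j)(1/12)^j(11/12)^{10-j} = 229526089/5159780352.

229526089/5159780352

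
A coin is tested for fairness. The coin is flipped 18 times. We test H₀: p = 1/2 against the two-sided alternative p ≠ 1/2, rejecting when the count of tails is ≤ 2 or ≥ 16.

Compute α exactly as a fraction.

43/32768

α = P(X ≤ 2 or X ≥ 16 | p = 1/2), X ~ Binomial(18, 1/2).
The two tails are symmetric, so α = 2·(1 + 18 + 153)/2^18 = 344/262144 = 43/32768.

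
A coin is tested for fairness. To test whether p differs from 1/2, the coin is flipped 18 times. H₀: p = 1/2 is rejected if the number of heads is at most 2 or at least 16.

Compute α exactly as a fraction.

Under H₀, X ~ Binomial(18, 1/2); α is the probability of landing in either tail, P(X ≤ 2) + P(X ≥ 16).
By symmetry, α = 2·P(X ≤ 2) = 2·(1 + 18 + 153)/262144 = 344/262144 = 43/32768.

43/32768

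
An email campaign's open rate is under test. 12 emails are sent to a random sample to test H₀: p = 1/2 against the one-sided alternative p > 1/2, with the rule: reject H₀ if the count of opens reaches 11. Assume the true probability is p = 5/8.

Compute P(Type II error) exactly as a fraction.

66717523611/68719476736

Under the alternative p = 5/8, X ~ Binomial(12, 5/8); β is the probability the test does not reject, P(X < 11).
Adding the binomial probabilities P(X=0)+…+P(X=10) at p = 5/8 gives 66717523611/68719476736.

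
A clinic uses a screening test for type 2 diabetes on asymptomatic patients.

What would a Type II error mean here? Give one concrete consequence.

With the conventional null hypothesis that the patient does not have type 2 diabetes:
A Type II error is failing to reject H₀ when H₀ is false.
Here that means clearing the patient as negative when actually the patient has type 2 diabetes.

A Type II error would mean concluding that the patient does not have type 2 diabetes (or at least failing to establish that the patient has type 2 diabetes) when in fact the patient has type 2 diabetes. Consequence: a patient with type 2 diabetes is told they are healthy and receives no treatment.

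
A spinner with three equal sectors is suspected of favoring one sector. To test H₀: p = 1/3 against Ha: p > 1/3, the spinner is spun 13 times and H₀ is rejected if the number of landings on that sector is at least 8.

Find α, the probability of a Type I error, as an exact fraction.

The Type I error probability is α = P(X ≥ 8) computed under H₀, where X ~ Binomial(13, 1/3).
P(X ≥ 8) = Σ_{j=8}^{13} C(13,j)·(1/3)^j·(2/3)^{13-j} = 6139/177147.

6139/177147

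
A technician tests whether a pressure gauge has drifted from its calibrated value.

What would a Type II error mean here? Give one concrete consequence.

With the conventional null hypothesis that the instrument is correctly calibrated:
A Type II error is failing to reject H₀ when H₀ is false.
Here that means leaving the instrument in service when actually the instrument has drifted out of calibration.

A Type II error would mean concluding that the instrument is correctly calibrated (or at least failing to establish that the instrument has drifted out of calibration) when in fact the instrument has drifted out of calibration. Consequence: an out-of-calibration instrument continues producing bad measurements.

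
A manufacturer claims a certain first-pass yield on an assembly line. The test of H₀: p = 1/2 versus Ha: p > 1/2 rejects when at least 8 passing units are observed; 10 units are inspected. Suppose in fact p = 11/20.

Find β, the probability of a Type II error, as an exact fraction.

β = P(fail to reject H₀ | Ha true) = P(S ≤ 7 | p = 11/20), S ~ Binomial(10, 11/20).
Adding the binomial probabilities P(S=0)+…+P(S=7) at p = 11/20 gives 2305127290491/2560000000000.

2305127290491/2560000000000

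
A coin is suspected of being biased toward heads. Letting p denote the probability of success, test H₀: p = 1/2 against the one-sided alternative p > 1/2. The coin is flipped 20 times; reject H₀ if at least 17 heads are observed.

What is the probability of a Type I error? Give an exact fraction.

Under H₀, X ~ Binomial(20, 1/2), and α = P(X ≥ 17).
That's C(20,17) + C(20,18) + C(20,19) + C(20,20) over 2^20, i.e. (1140 + 190 + 20 + 1)/1048576 = 1351/1048576.

1351/1048576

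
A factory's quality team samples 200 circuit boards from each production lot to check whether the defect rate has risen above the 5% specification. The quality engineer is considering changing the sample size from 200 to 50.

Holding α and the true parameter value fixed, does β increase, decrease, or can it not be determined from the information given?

Reducing n widens both sampling distributions, so the test has less ability to distinguish Ha from H₀.

It increases.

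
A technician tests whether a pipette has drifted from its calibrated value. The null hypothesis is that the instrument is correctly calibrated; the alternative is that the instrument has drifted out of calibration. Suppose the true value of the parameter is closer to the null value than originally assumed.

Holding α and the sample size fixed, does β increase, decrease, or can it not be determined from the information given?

When the true parameter is near the null value, the test has a harder time distinguishing Ha from H₀.

It increases.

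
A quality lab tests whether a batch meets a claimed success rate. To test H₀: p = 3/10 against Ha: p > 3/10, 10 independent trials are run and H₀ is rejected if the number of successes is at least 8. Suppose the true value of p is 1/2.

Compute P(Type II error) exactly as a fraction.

Under the alternative p = 1/2, S ~ Binomial(10, 1/2); β is the probability the test does not reject, P(S < 8).
Equivalently, β = 1 − P(S ≥ 8) = 121/128.

121/128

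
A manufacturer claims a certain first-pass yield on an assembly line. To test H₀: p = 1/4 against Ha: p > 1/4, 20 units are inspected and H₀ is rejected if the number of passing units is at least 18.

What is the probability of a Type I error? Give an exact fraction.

1771/1099511627776

Under H₀, X ~ Binomial(20, 1/4), and α = P(X ≥ 18).
P(X ≥ 18) = Σ_{j=18}^{20} C(20,j)·(1/4)^j·(3/4)^{20-j} = 1771/1099511627776.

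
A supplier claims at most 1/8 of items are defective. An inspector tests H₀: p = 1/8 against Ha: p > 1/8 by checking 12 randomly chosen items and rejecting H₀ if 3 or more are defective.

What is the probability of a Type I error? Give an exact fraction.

α = P(reject H₀ | H₀ true) = P(K ≥ 3 | p = 1/8), K ~ Binomial(12, 1/8).
Computing the lower-tail complement: 1 − 56212574551/68719476736 = 12506902185/68719476736.

12506902185/68719476736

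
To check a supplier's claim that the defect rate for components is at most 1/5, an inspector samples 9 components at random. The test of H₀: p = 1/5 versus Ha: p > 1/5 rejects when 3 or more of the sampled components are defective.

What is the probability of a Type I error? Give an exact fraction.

511333/1953125

Under H₀, S ~ Binomial(9, 1/5); the Type I error rate is P(S ≥ 3).
Computing the lower-tail complement: 1 − 1441792/1953125 = 511333/1953125.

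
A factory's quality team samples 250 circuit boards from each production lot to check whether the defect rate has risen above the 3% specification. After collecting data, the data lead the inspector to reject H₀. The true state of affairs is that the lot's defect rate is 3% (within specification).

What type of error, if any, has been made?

The conventional null hypothesis here is that the lot's defect rate is 3% (within specification).
H₀ was rejected, but H₀ is actually true.
Rejecting a true null hypothesis is a Type I error (false positive).

Type I error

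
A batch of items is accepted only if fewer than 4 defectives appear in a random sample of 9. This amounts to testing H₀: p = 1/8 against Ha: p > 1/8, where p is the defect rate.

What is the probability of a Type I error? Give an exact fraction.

76589/4194304

Under H₀, Y ~ Binomial(9, 1/8); the Type I error rate is P(Y ≥ 4).
Computing the lower-tail complement: 1 − 4117715/4194304 = 76589/4194304.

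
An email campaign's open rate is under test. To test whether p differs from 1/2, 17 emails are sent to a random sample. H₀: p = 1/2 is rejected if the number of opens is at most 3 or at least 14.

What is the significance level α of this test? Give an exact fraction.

Under H₀, S ~ Binomial(17, 1/2); α is the probability of landing in either tail, P(S ≤ 3) + P(S ≥ 14).
By symmetry, α = 2·P(S ≤ 3) = 2·(1 + 17 + 136 + 680)/131072 = 1668/131072 = 417/32768.

417/32768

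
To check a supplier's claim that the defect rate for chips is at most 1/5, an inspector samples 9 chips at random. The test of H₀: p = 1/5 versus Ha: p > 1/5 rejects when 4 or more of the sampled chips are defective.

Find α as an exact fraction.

α = P(reject H₀ | H₀ true) = P(X ≥ 4 | p = 1/5), X ~ Binomial(9, 1/5).
Via the complement, α = 1 − Σ_{j=0}^{3} C(9,j)(1/5)^j(4/5)^{9-j} = 167269/1953125.

167269/1953125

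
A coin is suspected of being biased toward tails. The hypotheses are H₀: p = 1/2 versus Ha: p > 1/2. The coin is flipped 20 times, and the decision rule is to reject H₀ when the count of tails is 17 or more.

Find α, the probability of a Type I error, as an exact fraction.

1351/1048576

Under H₀, K ~ Binomial(20, 1/2), and α = P(K ≥ 17).
That's C(20,17) + C(20,18) + C(20,19) + C(20,20) over 2^20, i.e. (1140 + 190 + 20 + 1)/1048576 = 1351/1048576.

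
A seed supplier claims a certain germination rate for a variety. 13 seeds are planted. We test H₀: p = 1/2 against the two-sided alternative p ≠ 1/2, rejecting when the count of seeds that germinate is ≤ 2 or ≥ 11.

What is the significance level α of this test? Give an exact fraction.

α = P(K ≤ 2 or K ≥ 11 | p = 1/2), K ~ Binomial(13, 1/2).
Each tail has probability (1 + 13 + 78)/8192; doubling gives α = 184/8192 = 23/1024.

23/1024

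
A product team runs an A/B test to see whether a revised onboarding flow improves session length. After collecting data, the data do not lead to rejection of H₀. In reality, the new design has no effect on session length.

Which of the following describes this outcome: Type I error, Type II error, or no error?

The conventional null hypothesis here is that the new design has no effect on session length.
The test retained a true H₀ — the decision matches the true state.

Neither — the decision is correct.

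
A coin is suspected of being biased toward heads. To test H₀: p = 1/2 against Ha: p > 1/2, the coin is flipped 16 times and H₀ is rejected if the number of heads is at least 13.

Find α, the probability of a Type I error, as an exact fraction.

Under H₀, S ~ Binomial(16, 1/2), and α = P(S ≥ 13).
P(S ≥ 13) = [C(16,13) + C(16,14) + C(16,15) + C(16,16)] / 2^16 = (560 + 120 + 16 + 1) / 65536 = 697/65536.

697/65536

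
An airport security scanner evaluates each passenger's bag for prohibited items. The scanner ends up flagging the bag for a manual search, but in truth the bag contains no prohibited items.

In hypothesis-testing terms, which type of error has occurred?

The null hypothesis here is that the bag contains no prohibited items.
'Flagging the bag for a manual search' corresponds to rejecting H₀.
H₀ was rejected but H₀ is true — a Type I error (false positive).

Type I error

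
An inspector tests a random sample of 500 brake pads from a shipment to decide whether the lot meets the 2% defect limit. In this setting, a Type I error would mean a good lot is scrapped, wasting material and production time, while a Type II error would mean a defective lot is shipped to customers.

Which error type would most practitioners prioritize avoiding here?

The Type II consequence (a defective lot is shipped to customers) is more severe than the Type I consequence (a good lot is scrapped, wasting material and production time).

Type II error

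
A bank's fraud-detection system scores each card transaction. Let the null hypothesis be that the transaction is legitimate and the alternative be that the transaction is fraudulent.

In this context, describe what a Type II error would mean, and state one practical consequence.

A Type II error is failing to reject H₀ when H₀ is false.
Here that means approving the transaction when actually the transaction is fraudulent.

A Type II error would mean concluding that the transaction is legitimate (or at least failing to establish that the transaction is fraudulent) when in fact the transaction is fraudulent. Consequence: a fraudulent charge goes through and the bank absorbs the loss.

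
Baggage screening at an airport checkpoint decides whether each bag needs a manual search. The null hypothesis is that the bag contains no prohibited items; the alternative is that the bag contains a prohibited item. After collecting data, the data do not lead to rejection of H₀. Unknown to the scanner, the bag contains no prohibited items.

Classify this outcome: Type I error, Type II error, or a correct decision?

The test retained a true H₀ — the decision matches the true state.

Neither — the decision is correct.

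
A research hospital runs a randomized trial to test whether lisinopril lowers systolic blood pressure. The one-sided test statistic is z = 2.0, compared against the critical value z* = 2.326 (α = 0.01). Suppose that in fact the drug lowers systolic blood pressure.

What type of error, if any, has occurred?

Type II error

The conventional null hypothesis is that the drug has no effect on systolic blood pressure.
Since z = 2.0 ≤ z* = 2.326, H₀ is not rejected.
H₀ is false (actually the drug lowers systolic blood pressure).
Failing to reject a false H₀ is a Type II error.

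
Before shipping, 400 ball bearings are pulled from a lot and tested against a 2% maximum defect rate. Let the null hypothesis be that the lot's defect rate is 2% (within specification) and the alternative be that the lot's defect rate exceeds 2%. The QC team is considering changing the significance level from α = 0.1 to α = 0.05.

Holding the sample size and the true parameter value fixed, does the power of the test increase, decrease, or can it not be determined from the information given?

It decreases.

Lowering α raises the bar for rejection; under Ha, the test now fails to reject on outcomes it previously would have rejected.
Since power = 1 − β and β increases, power decreases.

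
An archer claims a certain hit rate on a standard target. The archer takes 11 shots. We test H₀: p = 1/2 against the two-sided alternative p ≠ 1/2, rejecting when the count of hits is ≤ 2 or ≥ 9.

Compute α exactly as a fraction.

The significance level is the null-hypothesis probability of the rejection region {≤2} ∪ {≥9}.
By symmetry, α = 2·P(X ≤ 2) = 2·(1 + 11 + 55)/2048 = 134/2048 = 67/1024.

67/1024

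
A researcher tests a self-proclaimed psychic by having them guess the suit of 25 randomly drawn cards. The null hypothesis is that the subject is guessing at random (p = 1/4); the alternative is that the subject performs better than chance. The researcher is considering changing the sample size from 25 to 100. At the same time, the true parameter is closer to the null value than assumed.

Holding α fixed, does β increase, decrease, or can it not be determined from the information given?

Cannot be determined from the information given.

The first change alone would make β decrease; the second alone would make β increase. Which effect dominates depends on the magnitudes, which are not given.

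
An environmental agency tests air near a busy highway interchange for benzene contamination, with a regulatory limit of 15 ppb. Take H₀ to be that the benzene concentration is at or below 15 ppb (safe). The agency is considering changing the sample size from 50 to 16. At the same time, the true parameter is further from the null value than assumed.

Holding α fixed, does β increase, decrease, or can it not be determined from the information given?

Cannot be determined from the information given.

The first change alone would make β increase; the second alone would make β decrease. Which effect dominates depends on the magnitudes, which are not given.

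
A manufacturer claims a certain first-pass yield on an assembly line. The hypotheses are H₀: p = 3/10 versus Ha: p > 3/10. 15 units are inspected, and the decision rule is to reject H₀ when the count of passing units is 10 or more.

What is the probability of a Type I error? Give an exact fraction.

The Type I error probability is α = P(S ≥ 10) computed under H₀, where S ~ Binomial(15, 3/10).
P(S ≥ 10) = Σ_{j=10}^{15} C(15,j)·(3/10)^j·(7/10)^{15-j} = 913130252109/250000000000000.

913130252109/250000000000000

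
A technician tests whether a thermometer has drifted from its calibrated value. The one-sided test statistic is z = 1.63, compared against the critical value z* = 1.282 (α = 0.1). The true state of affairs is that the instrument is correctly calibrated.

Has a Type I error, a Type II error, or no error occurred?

Type I error

The conventional null hypothesis is that the instrument is correctly calibrated.
Since z = 1.63 > z* = 1.282, H₀ is rejected.
H₀ is true (actually the instrument is correctly calibrated).
Rejecting a true H₀ is a Type I error.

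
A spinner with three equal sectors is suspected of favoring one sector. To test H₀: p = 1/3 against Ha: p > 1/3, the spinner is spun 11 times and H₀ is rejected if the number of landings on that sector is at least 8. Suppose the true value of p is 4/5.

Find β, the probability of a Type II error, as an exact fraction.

A Type II error is failing to reject when Ha holds: with p = 4/5, β = P(S ≤ 7).
Summing C(11,j)·(4/5)^j·(1/5)^{11-j} for j = 0..7 gives 12589/78125.

12589/78125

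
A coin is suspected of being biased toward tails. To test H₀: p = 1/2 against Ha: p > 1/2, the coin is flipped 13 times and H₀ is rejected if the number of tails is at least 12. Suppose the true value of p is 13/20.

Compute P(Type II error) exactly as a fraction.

A Type II error is failing to reject when Ha holds: with p = 13/20, β = P(Y ≤ 11).
Summing C(13,j)·(13/20)^j·(7/20)^{13-j} for j = 0..11 gives 9937124893407747/10240000000000000.

9937124893407747/10240000000000000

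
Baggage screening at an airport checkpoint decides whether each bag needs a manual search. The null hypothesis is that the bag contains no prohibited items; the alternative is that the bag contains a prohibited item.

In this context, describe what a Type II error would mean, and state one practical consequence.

A Type II error is failing to reject H₀ when H₀ is false.
Here that means letting the bag through when actually the bag contains a prohibited item.

A Type II error would mean concluding that the bag contains no prohibited items (or at least failing to establish that the bag contains a prohibited item) when in fact the bag contains a prohibited item. Consequence: a prohibited item passes through security undetected.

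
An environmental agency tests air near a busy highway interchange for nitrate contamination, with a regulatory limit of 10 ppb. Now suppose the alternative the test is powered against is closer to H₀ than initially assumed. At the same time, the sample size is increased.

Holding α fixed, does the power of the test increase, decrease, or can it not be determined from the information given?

Cannot be determined from the information given.

The first change alone would make β increase; the second alone would make β decrease. Which effect dominates depends on the magnitudes, which are not given.
Since power = 1 − β, the effect on power is likewise indeterminate.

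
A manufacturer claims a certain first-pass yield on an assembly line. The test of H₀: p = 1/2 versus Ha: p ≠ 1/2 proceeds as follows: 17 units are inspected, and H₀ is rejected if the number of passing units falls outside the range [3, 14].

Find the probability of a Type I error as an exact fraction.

α = P(K ≤ 2 or K ≥ 15 | p = 1/2), K ~ Binomial(17, 1/2).
Each tail has probability (1 + 17 + 136)/131072; doubling gives α = 308/131072 = 77/32768.

77/32768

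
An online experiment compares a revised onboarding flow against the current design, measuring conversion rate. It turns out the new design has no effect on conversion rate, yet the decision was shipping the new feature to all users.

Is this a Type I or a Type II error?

Type I error

The null hypothesis here is that the new design has no effect on conversion rate.
'Shipping the new feature to all users' corresponds to rejecting H₀.
H₀ was rejected but H₀ is true — a Type I error (false positive).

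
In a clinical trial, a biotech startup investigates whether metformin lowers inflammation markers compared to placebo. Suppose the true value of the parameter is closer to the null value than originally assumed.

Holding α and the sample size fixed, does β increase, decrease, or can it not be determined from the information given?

When the true parameter is near the null value, the test has a harder time distinguishing Ha from H₀.

It increases.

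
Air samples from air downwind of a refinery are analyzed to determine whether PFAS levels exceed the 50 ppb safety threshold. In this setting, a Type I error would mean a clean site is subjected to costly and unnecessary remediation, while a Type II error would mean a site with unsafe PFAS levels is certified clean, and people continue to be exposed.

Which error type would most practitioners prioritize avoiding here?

The Type II consequence (a site with unsafe PFAS levels is certified clean, and people continue to be exposed) is more severe than the Type I consequence (a clean site is subjected to costly and unnecessary remediation).

Type II error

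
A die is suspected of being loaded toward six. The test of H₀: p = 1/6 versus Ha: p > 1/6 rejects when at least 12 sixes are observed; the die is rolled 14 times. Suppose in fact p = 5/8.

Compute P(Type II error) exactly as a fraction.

2070361146177/2199023255552

A Type II error is failing to reject when Ha holds: with p = 5/8, β = P(S ≤ 11).
Adding the binomial probabilities P(S=0)+…+P(S=11) at p = 5/8 gives 2070361146177/2199023255552.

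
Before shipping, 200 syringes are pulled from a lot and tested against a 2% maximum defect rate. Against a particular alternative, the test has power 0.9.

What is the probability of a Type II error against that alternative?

0.1

Power = 1 − β, so β = 1 − 0.9 = 0.1.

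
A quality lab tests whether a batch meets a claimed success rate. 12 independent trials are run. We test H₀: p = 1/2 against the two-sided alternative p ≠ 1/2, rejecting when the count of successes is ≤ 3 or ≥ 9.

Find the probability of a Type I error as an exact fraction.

The significance level is the null-hypothesis probability of the rejection region {≤3} ∪ {≥9}.
By symmetry, α = 2·P(Y ≤ 3) = 2·(1 + 12 + 66 + 220)/4096 = 598/4096 = 299/2048.

299/2048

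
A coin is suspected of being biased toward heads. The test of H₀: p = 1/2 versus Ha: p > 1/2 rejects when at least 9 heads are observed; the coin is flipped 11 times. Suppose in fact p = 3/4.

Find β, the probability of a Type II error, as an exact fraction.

A Type II error is failing to reject when Ha holds: with p = 3/4, β = P(X ≤ 8).
Adding the binomial probabilities P(X=0)+…+P(X=8) at p = 3/4 gives 2285053/4194304.

2285053/4194304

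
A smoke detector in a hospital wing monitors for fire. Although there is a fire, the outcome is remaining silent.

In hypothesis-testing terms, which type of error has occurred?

Type II error

The null hypothesis here is that there is no fire.
'Remaining silent' corresponds to failing to reject H₀.
H₀ was not rejected but H₀ is false — a Type II error (false negative).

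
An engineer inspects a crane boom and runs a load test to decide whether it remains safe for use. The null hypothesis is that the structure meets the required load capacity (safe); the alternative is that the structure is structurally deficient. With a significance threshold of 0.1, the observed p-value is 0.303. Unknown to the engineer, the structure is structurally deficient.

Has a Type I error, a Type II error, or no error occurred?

Type II error

Since p = 0.303 ≥ α = 0.1, H₀ is not rejected.
H₀ is false (actually the structure is structurally deficient).
Failing to reject a false H₀ is a Type II error.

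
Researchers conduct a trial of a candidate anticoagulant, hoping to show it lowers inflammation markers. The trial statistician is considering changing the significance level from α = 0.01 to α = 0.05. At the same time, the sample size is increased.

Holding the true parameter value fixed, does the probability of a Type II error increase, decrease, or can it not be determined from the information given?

It decreases.

Relaxing α lowers the evidence threshold; under Ha, outcomes that previously fell short now trigger rejection. More data shrinks sampling variability; the test statistic under Ha concentrates further from the null value, making rejection more likely. Both changes push β in the same direction.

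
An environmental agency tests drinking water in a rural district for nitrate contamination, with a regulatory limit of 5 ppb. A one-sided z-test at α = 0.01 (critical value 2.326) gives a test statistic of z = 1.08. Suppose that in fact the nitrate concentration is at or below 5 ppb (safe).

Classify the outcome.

Neither — the decision is correct.

The conventional null hypothesis is that the nitrate concentration is at or below 5 ppb (safe).
Since z = 1.08 ≤ z* = 2.326, H₀ is not rejected.
H₀ is true (actually the nitrate concentration is at or below 5 ppb (safe)).
The decision matches the true state — no error.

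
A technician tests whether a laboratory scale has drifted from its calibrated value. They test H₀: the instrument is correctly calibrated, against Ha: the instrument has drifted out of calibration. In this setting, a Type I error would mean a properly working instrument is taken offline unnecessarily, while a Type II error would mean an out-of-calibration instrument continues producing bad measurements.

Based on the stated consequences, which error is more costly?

Type II error

The Type II consequence (an out-of-calibration instrument continues producing bad measurements) is more severe than the Type I consequence (a properly working instrument is taken offline unnecessarily).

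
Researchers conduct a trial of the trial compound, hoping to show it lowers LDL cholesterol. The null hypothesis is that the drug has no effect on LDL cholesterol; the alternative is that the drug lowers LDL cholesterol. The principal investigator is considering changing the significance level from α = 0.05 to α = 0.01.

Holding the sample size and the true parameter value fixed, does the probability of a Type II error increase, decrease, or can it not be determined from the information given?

Lowering α raises the bar for rejection; under Ha, the test now fails to reject on outcomes it previously would have rejected.

It increases.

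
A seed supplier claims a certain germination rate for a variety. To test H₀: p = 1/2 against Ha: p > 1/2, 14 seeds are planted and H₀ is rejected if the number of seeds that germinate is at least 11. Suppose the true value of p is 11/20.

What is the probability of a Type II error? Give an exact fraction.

767413934602409223/819200000000000000

A Type II error is failing to reject when Ha holds: with p = 11/20, β = P(K ≤ 10).
Summing C(14,j)·(11/20)^j·(9/20)^{14-j} for j = 0..10 gives 767413934602409223/819200000000000000.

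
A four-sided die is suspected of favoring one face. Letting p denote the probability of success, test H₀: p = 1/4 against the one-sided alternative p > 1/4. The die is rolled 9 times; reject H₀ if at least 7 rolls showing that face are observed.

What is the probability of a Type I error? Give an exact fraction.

11/8192

The Type I error probability is α = P(S ≥ 7) computed under H₀, where S ~ Binomial(9, 1/4).
Adding the binomial terms for j = 7 through 9 with p = 1/4 yields 11/8192.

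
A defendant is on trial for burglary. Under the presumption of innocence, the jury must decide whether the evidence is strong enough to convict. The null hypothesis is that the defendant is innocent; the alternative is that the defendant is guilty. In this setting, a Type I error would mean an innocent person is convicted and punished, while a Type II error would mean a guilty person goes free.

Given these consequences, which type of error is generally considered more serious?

Type I error

The Type I consequence (an innocent person is convicted and punished) is more severe than the Type II consequence (a guilty person goes free).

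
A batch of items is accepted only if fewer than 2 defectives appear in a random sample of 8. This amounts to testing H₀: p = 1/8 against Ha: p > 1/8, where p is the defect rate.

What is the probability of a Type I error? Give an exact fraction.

4424071/16777216

Under H₀, K ~ Binomial(8, 1/8); the Type I error rate is P(K ≥ 2).
Computing the lower-tail complement: 1 − 12353145/16777216 = 4424071/16777216.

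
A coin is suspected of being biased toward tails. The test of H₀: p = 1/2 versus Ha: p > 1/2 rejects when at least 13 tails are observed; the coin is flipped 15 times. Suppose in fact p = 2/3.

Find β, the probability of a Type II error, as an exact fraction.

A Type II error is failing to reject when Ha holds: with p = 2/3, β = P(X ≤ 12).
Adding the binomial probabilities P(X=0)+…+P(X=12) at p = 2/3 gives 13210219/14348907.

13210219/14348907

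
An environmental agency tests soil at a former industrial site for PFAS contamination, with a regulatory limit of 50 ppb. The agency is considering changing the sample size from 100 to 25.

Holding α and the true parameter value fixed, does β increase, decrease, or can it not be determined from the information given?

A smaller sample increases the standard error, so the sampling distributions under H₀ and Ha overlap more.

It increases.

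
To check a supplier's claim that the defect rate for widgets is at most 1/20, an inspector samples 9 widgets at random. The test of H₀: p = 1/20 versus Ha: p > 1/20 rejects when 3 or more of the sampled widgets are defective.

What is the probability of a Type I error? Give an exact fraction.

α = P(reject H₀ | H₀ true) = P(S ≥ 3 | p = 1/20), S ~ Binomial(9, 1/20).
Computing the lower-tail complement: 1 − 63464893469/64000000000 = 535106531/64000000000.

535106531/64000000000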